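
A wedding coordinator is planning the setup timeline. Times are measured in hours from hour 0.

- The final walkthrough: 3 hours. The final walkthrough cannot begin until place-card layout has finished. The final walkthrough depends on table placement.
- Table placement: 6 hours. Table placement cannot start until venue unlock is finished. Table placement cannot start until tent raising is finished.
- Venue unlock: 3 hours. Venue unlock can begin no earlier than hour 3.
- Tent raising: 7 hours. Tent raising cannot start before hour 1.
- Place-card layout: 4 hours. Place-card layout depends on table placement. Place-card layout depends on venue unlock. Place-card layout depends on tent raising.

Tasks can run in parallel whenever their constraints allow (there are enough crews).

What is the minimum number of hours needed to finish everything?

21

Tent raising cannot begin until its own release at hour 1. It runs from hour 1 to 1 + 7 = hour 8.
Venue unlock cannot begin until its own release at hour 3. It runs from hour 3 to 3 + 3 = hour 6.
For table placement: venue unlock (finishes hour 6); tent raising (finishes hour 8). Taking the maximum gives a start of hour 8, and it finishes at 8 + 6 = hour 14.
For place-card layout: table placement (finishes hour 14); venue unlock (finishes hour 6); tent raising (finishes hour 8). Taking the maximum gives a start of hour 14, and it finishes at 14 + 4 = hour 18.
The final walkthrough has to wait for place-card layout (finishes hour 18); table placement (finishes hour 14). The latest of these is hour 18, so the final walkthrough runs hour 18 to 18 + 3 = hour 21.
All tasks are finished once the last one completes. Finish times: Venue unlock at 6, Tent raising at 8, Table placement at 14, Place-card layout at 18, The final walkthrough at 21. The latest is hour 21.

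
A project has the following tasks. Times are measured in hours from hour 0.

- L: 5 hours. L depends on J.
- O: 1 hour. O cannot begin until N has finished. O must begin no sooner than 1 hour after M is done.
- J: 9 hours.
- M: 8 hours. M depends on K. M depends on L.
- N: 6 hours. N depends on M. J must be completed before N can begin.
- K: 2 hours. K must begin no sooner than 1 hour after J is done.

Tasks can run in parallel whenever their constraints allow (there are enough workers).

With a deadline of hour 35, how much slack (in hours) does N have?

6

J can start immediately at hour 0; it finishes at hour 9.
L cannot begin until J (finishes hour 9). It runs from hour 9 to 9 + 5 = hour 14.
K waits on J (finishes hour 9, plus 1-hour gap → hour 10), so it starts at hour 10 and finishes at 10 + 2 = hour 12.
M needs all of K (finishes hour 12); L (finishes hour 14). That puts its earliest start at hour 14; it finishes at 14 + 8 = hour 22.
For N: M (finishes hour 22); J (finishes hour 9). Taking the maximum gives a start of hour 22, and it finishes at 22 + 6 = hour 28.

Working backward from the deadline:
Nothing follows O; the deadline of hour 35 is its only limit. It must start by 35 − 1 = hour 34.
N must finish before O (must start by hour 34). With a 6-hour duration, N must start by 34 − 6 = hour 28.
So N can start as early as hour 22 and as late as hour 28, giving 28 − 22 = 6 hours of slack.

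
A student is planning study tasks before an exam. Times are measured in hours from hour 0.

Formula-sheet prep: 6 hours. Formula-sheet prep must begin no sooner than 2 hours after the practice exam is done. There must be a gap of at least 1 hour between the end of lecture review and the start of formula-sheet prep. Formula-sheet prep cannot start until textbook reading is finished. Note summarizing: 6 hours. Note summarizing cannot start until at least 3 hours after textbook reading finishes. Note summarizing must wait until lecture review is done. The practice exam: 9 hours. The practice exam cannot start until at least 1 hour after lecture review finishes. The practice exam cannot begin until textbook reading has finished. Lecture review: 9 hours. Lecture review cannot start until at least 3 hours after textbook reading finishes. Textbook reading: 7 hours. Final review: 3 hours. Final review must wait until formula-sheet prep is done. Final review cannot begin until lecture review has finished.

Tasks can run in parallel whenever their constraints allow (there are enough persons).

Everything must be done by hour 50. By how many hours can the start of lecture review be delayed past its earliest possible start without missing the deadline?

Textbook reading has no prerequisites, so it starts at hour 0 and finishes at hour 7.
Lecture review waits on textbook reading (finishes hour 7, plus 3-hour gap → hour 10), so it starts at hour 10 and finishes at 10 + 9 = hour 19.

Working backward from the deadline:
Final review has no dependents, so it just needs to finish by hour 50. Starting by 50 − 3 = hour 47 achieves that.
Formula-sheet prep has to be done before final review (must start by hour 47). That means finishing by hour 47, i.e. starting by 47 − 6 = hour 41.
The practice exam has to be done before formula-sheet prep (must start by hour 41, minus 2-hour gap → hour 39). That means finishing by hour 39, i.e. starting by 39 − 9 = hour 30.
Note summarizing has no dependents, so it just needs to finish by hour 50. Starting by 50 − 6 = hour 44 achieves that.
Lecture review has several dependents: the practice exam (must start by hour 30, minus 1-hour gap → hour 29); note summarizing (must start by hour 44); formula-sheet prep (must start by hour 41, minus 1-hour gap → hour 40); final review (must start by hour 47). The earliest of those limits is hour 29, so lecture review must start by 29 − 9 = hour 20.
So lecture review can start as early as hour 10 and as late as hour 20, giving 20 − 10 = 10 hours of slack.

10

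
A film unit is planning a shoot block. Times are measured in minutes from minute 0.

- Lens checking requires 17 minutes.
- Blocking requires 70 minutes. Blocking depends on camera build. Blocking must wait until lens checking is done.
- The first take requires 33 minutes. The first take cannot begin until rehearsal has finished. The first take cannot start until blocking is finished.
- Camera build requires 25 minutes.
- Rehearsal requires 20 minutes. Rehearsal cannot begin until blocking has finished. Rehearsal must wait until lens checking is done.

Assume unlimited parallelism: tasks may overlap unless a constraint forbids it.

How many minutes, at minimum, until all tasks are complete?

Nothing blocks lens checking, so it runs from minute 0 to minute 17.
Camera build has no prerequisites, so it starts at minute 0 and finishes at minute 25.
Blocking needs all of camera build (finishes minute 25); lens checking (finishes minute 17). That puts its earliest start at minute 25; it finishes at 25 + 70 = minute 95.
Rehearsal cannot start until blocking (finishes minute 95); lens checking (finishes minute 17). The controlling bound is minute 95, so rehearsal finishes at 95 + 20 = minute 115.
The first take cannot start until rehearsal (finishes minute 115); blocking (finishes minute 95). The controlling bound is minute 115, so the first take finishes at 115 + 33 = minute 148.
All tasks are finished once the last one completes. Finish times: Camera build at 25, Lens checking at 17, Blocking at 95, Rehearsal at 115, The first take at 148. The latest is minute 148.

148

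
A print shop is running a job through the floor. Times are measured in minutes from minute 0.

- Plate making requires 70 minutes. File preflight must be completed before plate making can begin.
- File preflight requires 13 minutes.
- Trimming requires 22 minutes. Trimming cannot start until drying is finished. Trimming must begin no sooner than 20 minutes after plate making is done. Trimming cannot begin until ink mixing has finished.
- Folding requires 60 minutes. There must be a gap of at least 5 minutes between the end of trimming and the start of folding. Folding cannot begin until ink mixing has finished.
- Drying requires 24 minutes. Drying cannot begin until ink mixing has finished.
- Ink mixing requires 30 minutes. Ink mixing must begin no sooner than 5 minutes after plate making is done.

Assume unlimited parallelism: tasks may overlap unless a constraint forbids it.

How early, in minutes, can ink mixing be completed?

118

File preflight has no prerequisites, so it starts at minute 0 and finishes at minute 13.
After file preflight (finishes minute 13), plate making can start at minute 13 and finishes at minute 83.
Ink mixing waits on plate making (finishes minute 83, plus 5-minute gap → minute 88), so it starts at minute 88 and finishes at 88 + 30 = minute 118.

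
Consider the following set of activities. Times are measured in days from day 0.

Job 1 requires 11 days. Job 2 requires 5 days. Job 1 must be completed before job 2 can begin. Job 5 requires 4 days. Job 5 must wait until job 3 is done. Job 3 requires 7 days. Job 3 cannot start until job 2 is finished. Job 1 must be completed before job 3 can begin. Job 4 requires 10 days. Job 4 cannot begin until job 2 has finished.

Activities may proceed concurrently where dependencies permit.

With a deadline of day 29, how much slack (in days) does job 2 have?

Job 1 can start immediately at day 0; it finishes at day 11.
Job 2 cannot begin until job 1 (finishes day 11). It runs from day 11 to 11 + 5 = day 16.

Working backward from the deadline:
Job 5 has no dependents, so it just needs to finish by day 29. Starting by 29 − 4 = day 25 achieves that.
Job 3 has to be done before job 5 (must start by day 25). That means finishing by day 25, i.e. starting by 25 − 7 = day 18.
Job 4 has no dependents, so it just needs to finish by day 29. Starting by 29 − 10 = day 19 achieves that.
Job 2 feeds job 3 (must start by day 18); job 4 (must start by day 19). Taking the minimum, job 2 must finish by day 18 and start by 18 − 5 = day 13.
So job 2 can start as early as day 11 and as late as day 13, giving 13 − 11 = 2 days of slack.

2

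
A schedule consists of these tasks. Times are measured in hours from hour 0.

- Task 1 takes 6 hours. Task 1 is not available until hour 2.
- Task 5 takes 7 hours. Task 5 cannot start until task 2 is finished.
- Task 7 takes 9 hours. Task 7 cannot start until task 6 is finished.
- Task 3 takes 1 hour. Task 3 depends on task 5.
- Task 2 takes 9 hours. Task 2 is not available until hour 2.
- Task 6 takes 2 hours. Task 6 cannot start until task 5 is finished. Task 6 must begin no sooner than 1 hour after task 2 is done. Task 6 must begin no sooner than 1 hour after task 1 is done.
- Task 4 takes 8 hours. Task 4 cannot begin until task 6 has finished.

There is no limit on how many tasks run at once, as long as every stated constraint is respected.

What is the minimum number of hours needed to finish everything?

29

After its own release at hour 2, task 2 can start at hour 2 and finishes at hour 11.
Task 5 cannot begin until task 2 (finishes hour 11). It runs from hour 11 to 11 + 7 = hour 18.
After task 5 (finishes hour 18), task 3 can start at hour 18 and finishes at hour 19.
After its own release at hour 2, task 1 can start at hour 2 and finishes at hour 8.
Task 6 needs all of task 5 (finishes hour 18); task 2 (finishes hour 11, plus 1-hour gap → hour 12); task 1 (finishes hour 8, plus 1-hour gap → hour 9). That puts its earliest start at hour 18; it finishes at 18 + 2 = hour 20.
Task 7 cannot begin until task 6 (finishes hour 20). It runs from hour 20 to 20 + 9 = hour 29.
Task 4 waits on task 6 (finishes hour 20), so it starts at hour 20 and finishes at 20 + 8 = hour 28.
All tasks are finished once the last one completes. Finish times: Task 1 at 8, Task 2 at 11, Task 3 at 19, Task 4 at 28, Task 5 at 18, Task 6 at 20, Task 7 at 29. The latest is hour 29.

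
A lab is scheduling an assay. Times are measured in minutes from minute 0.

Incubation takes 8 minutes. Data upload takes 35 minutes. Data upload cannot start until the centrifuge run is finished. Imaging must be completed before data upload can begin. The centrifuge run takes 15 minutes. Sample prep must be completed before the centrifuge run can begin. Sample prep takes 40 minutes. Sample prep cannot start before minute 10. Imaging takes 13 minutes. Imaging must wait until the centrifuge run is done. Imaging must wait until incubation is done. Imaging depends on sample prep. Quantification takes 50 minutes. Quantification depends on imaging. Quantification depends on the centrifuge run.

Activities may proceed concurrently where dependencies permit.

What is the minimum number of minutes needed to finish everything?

128

Incubation has no prerequisites, so it starts at minute 0 and finishes at minute 8.
After its own release at minute 10, sample prep can start at minute 10 and finishes at minute 50.
After sample prep (finishes minute 50), the centrifuge run can start at minute 50 and finishes at minute 65.
Imaging needs all of the centrifuge run (finishes minute 65); incubation (finishes minute 8); sample prep (finishes minute 50). That puts its earliest start at minute 65; it finishes at 65 + 13 = minute 78.
Data upload cannot start until the centrifuge run (finishes minute 65); imaging (finishes minute 78). The controlling bound is minute 78, so data upload finishes at 78 + 35 = minute 113.
Quantification cannot start until imaging (finishes minute 78); the centrifuge run (finishes minute 65). The controlling bound is minute 78, so quantification finishes at 78 + 50 = minute 128.
All tasks are finished once the last one completes. Finish times: Sample prep at 50, Incubation at 8, The centrifuge run at 65, Imaging at 78, Quantification at 128, Data upload at 113. The latest is minute 128.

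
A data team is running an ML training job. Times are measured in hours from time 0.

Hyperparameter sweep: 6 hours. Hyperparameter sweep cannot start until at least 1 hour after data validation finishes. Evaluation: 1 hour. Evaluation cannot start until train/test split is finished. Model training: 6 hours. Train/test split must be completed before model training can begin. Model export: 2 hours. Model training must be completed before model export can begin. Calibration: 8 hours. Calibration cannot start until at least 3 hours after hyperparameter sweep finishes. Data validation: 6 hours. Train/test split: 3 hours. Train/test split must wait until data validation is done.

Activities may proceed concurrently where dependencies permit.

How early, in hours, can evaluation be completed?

Nothing blocks data validation, so it runs from hour 0 to hour 6.
Train/test split waits on data validation (finishes hour 6), so it starts at hour 6 and finishes at 6 + 3 = hour 9.
Evaluation waits on train/test split (finishes hour 9), so it starts at hour 9 and finishes at 9 + 1 = hour 10.

10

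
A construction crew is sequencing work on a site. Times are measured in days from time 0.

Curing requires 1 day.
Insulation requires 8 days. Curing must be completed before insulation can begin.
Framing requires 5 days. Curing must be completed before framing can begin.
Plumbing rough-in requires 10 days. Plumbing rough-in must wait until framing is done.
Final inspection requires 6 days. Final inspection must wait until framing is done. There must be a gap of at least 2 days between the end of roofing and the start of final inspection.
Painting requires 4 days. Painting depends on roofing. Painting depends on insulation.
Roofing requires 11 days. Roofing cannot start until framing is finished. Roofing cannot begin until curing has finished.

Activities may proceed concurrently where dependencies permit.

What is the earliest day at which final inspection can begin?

19

Nothing blocks curing, so it runs from day 0 to day 1.
After curing (finishes day 1), framing can start at day 1 and finishes at day 6.
Roofing cannot start until framing (finishes day 6); curing (finishes day 1). The controlling bound is day 6, so roofing finishes at 6 + 11 = day 17.
Final inspection waits on framing (finishes day 6); roofing (finishes day 17, plus 2-day gap → day 19). The latest of these is day 19, which is the earliest final inspection can start.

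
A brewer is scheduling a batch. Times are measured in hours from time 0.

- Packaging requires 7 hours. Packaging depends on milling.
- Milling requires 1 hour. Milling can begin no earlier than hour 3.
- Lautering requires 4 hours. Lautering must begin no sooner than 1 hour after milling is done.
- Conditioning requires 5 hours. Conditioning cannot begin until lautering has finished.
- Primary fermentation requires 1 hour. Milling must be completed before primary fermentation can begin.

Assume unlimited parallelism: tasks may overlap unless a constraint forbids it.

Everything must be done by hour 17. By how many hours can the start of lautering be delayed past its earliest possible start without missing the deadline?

Milling cannot begin until its own release at hour 3. It runs from hour 3 to 3 + 1 = hour 4.
Lautering waits on milling (finishes hour 4, plus 1-hour gap → hour 5), so it starts at hour 5 and finishes at 5 + 4 = hour 9.

Working backward from the deadline:
Conditioning has no dependents, so it just needs to finish by hour 17. Starting by 17 − 5 = hour 12 achieves that.
Lautering feeds into conditioning (must start by hour 12); so lautering must finish by hour 12 and therefore start by hour 8.
So lautering can start as early as hour 5 and as late as hour 8, giving 8 − 5 = 3 hours of slack.

3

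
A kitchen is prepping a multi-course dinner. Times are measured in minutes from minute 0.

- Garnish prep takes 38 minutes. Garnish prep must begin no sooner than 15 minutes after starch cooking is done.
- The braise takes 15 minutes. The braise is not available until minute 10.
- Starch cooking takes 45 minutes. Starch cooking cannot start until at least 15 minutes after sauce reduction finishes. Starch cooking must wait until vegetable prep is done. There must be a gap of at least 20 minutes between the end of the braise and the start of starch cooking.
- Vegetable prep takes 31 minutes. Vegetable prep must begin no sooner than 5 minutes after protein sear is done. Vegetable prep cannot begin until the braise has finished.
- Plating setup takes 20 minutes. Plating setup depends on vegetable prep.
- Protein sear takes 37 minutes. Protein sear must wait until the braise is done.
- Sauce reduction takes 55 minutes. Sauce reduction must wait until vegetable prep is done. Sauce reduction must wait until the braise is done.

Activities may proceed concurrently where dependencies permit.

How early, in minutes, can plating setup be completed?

The braise waits on its own release at minute 10, so it starts at minute 10 and finishes at 10 + 15 = minute 25.
After the braise (finishes minute 25), protein sear can start at minute 25 and finishes at minute 62.
Vegetable prep needs all of protein sear (finishes minute 62, plus 5-minute gap → minute 67); the braise (finishes minute 25). That puts its earliest start at minute 67; it finishes at 67 + 31 = minute 98.
After vegetable prep (finishes minute 98), plating setup can start at minute 98 and finishes at minute 118.

118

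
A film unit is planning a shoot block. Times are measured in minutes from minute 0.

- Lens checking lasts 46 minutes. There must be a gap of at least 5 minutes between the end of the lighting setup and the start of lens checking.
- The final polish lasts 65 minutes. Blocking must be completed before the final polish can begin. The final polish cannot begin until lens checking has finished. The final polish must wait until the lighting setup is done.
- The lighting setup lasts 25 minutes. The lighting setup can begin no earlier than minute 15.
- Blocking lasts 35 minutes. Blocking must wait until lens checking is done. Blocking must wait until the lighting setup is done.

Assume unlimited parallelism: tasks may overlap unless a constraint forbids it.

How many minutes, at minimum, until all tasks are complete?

The lighting setup waits on its own release at minute 15, so it starts at minute 15 and finishes at 15 + 25 = minute 40.
Lens checking cannot begin until the lighting setup (finishes minute 40, plus 5-minute gap → minute 45). It runs from minute 45 to 45 + 46 = minute 91.
Blocking needs all of lens checking (finishes minute 91); the lighting setup (finishes minute 40). That puts its earliest start at minute 91; it finishes at 91 + 35 = minute 126.
The final polish has to wait for blocking (finishes minute 126); lens checking (finishes minute 91); the lighting setup (finishes minute 40). The latest of these is minute 126, so the final polish runs minute 126 to 126 + 65 = minute 191.
All tasks are finished once the last one completes. Finish times: The lighting setup at 40, Lens checking at 91, Blocking at 126, The final polish at 191. The latest is minute 191.

191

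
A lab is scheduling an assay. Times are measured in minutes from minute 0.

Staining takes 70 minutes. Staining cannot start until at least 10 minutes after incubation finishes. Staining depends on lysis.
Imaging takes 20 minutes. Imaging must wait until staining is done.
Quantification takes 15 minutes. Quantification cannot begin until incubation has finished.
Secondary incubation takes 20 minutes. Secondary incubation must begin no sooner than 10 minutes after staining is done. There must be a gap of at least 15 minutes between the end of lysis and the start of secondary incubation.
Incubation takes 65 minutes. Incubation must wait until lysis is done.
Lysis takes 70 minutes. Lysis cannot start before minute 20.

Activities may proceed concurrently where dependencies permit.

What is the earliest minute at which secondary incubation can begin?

245

Lysis waits on its own release at minute 20, so it starts at minute 20 and finishes at 20 + 70 = minute 90.
Incubation waits on lysis (finishes minute 90), so it starts at minute 90 and finishes at 90 + 65 = minute 155.
Staining has to wait for incubation (finishes minute 155, plus 10-minute gap → minute 165); lysis (finishes minute 90). The latest of these is minute 165, so staining runs minute 165 to 165 + 70 = minute 235.
Secondary incubation waits on staining (finishes minute 235, plus 10-minute gap → minute 245); lysis (finishes minute 90, plus 15-minute gap → minute 105). The latest of these is minute 245, which is the earliest secondary incubation can start.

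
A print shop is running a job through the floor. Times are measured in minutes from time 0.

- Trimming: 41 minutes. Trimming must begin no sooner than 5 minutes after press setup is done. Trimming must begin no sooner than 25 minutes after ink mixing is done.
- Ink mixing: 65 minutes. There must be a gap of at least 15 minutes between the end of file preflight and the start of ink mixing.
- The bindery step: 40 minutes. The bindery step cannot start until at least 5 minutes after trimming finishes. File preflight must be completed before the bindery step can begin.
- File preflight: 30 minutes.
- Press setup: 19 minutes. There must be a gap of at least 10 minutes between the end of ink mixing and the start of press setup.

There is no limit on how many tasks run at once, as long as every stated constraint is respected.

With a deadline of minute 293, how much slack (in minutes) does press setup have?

File preflight has no prerequisites, so it starts at minute 0 and finishes at minute 30.
Ink mixing waits on file preflight (finishes minute 30, plus 15-minute gap → minute 45), so it starts at minute 45 and finishes at 45 + 65 = minute 110.
After ink mixing (finishes minute 110, plus 10-minute gap → minute 120), press setup can start at minute 120 and finishes at minute 139.

Working backward from the deadline:
The bindery step must finish by minute 293; it takes 40 minutes, so it must start by 293 − 40 = minute 253.
Trimming has to be done before the bindery step (must start by minute 253, minus 5-minute gap → minute 248). That means finishing by minute 248, i.e. starting by 248 − 41 = minute 207.
Press setup feeds into trimming (must start by minute 207, minus 5-minute gap → minute 202); so press setup must finish by minute 202 and therefore start by minute 183.
So press setup can start as early as minute 120 and as late as minute 183, giving 183 − 120 = 63 minutes of slack.

63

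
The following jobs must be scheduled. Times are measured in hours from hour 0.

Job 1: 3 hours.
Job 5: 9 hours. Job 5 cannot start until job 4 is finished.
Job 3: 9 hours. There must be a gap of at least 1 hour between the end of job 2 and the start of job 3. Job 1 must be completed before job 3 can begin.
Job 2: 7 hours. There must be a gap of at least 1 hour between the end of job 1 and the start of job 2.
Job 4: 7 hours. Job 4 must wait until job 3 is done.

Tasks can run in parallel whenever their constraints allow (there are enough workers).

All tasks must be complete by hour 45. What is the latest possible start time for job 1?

8

Nothing follows job 5; the deadline of hour 45 is its only limit. It must start by 45 − 9 = hour 36.
Job 4 must finish before job 5 (must start by hour 36). With a 7-hour duration, job 4 must start by 36 − 7 = hour 29.
Job 3 feeds into job 4 (must start by hour 29); so job 3 must finish by hour 29 and therefore start by hour 20.
Job 2 feeds into job 3 (must start by hour 20, minus 1-hour gap → hour 19); so job 2 must finish by hour 19 and therefore start by hour 12.
Job 1 must finish in time for job 2 (must start by hour 12, minus 1-hour gap → hour 11); job 3 (must start by hour 20). The tightest is hour 11, so job 1 must start by 11 − 3 = hour 8.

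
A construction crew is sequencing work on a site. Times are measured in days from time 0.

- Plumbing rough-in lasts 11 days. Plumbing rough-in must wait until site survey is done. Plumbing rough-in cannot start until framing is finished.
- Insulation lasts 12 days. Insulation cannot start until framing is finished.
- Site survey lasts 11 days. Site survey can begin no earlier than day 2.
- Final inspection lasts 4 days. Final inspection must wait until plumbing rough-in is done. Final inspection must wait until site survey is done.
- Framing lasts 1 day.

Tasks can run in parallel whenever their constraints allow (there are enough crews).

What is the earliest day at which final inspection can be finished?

Framing can start immediately at day 0; it finishes at day 1.
After its own release at day 2, site survey can start at day 2 and finishes at day 13.
For plumbing rough-in: site survey (finishes day 13); framing (finishes day 1). Taking the maximum gives a start of day 13, and it finishes at 13 + 11 = day 24.
Final inspection needs all of plumbing rough-in (finishes day 24); site survey (finishes day 13). That puts its earliest start at day 24; it finishes at 24 + 4 = day 28.

28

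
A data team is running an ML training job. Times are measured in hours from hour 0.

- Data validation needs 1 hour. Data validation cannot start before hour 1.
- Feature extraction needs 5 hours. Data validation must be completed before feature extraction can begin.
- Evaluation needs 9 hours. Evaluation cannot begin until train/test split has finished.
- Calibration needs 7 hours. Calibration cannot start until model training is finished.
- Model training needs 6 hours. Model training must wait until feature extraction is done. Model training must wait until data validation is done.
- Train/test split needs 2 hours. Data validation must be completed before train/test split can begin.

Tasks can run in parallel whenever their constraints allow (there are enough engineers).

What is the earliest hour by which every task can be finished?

20

After its own release at hour 1, data validation can start at hour 1 and finishes at hour 2.
Train/test split cannot begin until data validation (finishes hour 2). It runs from hour 2 to 2 + 2 = hour 4.
Evaluation cannot begin until train/test split (finishes hour 4). It runs from hour 4 to 4 + 9 = hour 13.
Feature extraction waits on data validation (finishes hour 2), so it starts at hour 2 and finishes at 2 + 5 = hour 7.
Model training needs all of feature extraction (finishes hour 7); data validation (finishes hour 2). That puts its earliest start at hour 7; it finishes at 7 + 6 = hour 13.
After model training (finishes hour 13), calibration can start at hour 13 and finishes at hour 20.
All tasks are finished once the last one completes. Finish times: Data validation at 2, Feature extraction at 7, Train/test split at 4, Model training at 13, Evaluation at 13, Calibration at 20. The latest is hour 20.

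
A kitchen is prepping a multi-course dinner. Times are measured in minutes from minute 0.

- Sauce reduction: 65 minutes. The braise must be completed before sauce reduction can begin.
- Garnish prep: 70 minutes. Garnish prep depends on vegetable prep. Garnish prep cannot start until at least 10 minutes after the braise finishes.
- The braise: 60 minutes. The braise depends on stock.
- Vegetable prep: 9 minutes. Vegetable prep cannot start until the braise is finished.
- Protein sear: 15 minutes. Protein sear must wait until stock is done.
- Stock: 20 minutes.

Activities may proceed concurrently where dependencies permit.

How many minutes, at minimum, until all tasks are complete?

Stock has no prerequisites, so it starts at minute 0 and finishes at minute 20.
After stock (finishes minute 20), protein sear can start at minute 20 and finishes at minute 35.
After stock (finishes minute 20), the braise can start at minute 20 and finishes at minute 80.
Sauce reduction cannot begin until the braise (finishes minute 80). It runs from minute 80 to 80 + 65 = minute 145.
Vegetable prep cannot begin until the braise (finishes minute 80). It runs from minute 80 to 80 + 9 = minute 89.
Garnish prep cannot start until vegetable prep (finishes minute 89); the braise (finishes minute 80, plus 10-minute gap → minute 90). The controlling bound is minute 90, so garnish prep finishes at 90 + 70 = minute 160.
All tasks are finished once the last one completes. Finish times: Stock at 20, The braise at 80, Protein sear at 35, Vegetable prep at 89, Sauce reduction at 145, Garnish prep at 160. The latest is minute 160.

160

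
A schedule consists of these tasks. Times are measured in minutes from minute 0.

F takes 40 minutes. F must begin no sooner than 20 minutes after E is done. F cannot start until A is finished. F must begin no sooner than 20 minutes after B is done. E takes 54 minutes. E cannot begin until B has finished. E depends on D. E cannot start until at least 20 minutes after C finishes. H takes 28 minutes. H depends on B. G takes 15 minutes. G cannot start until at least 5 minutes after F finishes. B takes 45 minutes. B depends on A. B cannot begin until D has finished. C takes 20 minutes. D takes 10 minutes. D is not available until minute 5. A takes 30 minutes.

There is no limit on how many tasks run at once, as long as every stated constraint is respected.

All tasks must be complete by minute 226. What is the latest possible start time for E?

92

To finish by minute 226, G (duration 15) must start no later than minute 211.
Since G (must start by minute 211, minus 5-minute gap → minute 206) depends on it, F must finish by minute 206. Backing off its 40-minute duration gives a latest start of minute 166.
Since F (must start by minute 166, minus 20-minute gap → minute 146) depends on it, E must finish by minute 146. Backing off its 54-minute duration gives a latest start of minute 92.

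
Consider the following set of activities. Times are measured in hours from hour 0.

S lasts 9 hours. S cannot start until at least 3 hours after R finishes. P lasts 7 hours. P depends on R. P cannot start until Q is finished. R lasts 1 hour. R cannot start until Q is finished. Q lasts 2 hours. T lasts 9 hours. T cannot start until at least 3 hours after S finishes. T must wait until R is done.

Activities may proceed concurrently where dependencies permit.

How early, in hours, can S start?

6

Nothing blocks Q, so it runs from hour 0 to hour 2.
After Q (finishes hour 2), R can start at hour 2 and finishes at hour 3.
S waits on R (finishes hour 3, plus 3-hour gap → hour 6), so the earliest it can start is hour 6.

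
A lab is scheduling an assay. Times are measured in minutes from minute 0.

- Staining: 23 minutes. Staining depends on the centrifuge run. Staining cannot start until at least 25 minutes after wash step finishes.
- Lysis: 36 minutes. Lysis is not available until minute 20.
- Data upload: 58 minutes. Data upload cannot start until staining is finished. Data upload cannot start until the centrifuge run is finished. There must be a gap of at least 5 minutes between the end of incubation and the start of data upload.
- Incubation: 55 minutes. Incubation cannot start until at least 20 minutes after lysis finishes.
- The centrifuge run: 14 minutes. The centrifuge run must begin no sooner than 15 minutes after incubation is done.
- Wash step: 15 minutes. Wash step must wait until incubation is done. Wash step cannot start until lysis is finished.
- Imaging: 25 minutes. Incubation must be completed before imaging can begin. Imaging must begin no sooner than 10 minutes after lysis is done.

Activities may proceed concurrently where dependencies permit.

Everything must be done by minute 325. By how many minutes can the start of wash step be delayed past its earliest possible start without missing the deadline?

After its own release at minute 20, lysis can start at minute 20 and finishes at minute 56.
Incubation waits on lysis (finishes minute 56, plus 20-minute gap → minute 76), so it starts at minute 76 and finishes at 76 + 55 = minute 131.
Wash step needs all of incubation (finishes minute 131); lysis (finishes minute 56). That puts its earliest start at minute 131; it finishes at 131 + 15 = minute 146.

Working backward from the deadline:
Data upload must finish by minute 325; it takes 58 minutes, so it must start by 325 − 58 = minute 267.
Staining has to be done before data upload (must start by minute 267). That means finishing by minute 267, i.e. starting by 267 − 23 = minute 244.
Since staining (must start by minute 244, minus 25-minute gap → minute 219) depends on it, wash step must finish by minute 219. Backing off its 15-minute duration gives a latest start of minute 204.
So wash step can start as early as minute 131 and as late as minute 204, giving 204 − 131 = 73 minutes of slack.

73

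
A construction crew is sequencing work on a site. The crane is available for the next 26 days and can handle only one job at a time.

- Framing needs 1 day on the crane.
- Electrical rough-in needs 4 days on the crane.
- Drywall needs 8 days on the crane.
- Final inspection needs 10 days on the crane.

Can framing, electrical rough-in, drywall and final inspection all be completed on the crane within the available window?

Yes

Running back to back, the jobs need 1 + 4 + 8 + 10 = 23 days on the crane.
Since 23 ≤ 26, they fit within the window.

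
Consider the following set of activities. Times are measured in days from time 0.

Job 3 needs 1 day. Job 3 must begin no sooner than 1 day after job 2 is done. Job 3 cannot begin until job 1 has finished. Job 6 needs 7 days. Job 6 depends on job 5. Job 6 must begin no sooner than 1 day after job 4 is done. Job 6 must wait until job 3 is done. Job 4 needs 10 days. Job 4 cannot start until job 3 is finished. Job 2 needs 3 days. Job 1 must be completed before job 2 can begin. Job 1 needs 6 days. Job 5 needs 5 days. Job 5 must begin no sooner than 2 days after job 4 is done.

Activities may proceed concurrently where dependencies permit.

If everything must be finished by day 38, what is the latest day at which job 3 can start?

13

Job 6 has no dependents, so it just needs to finish by day 38. Starting by 38 − 7 = day 31 achieves that.
Job 5 feeds into job 6 (must start by day 31); so job 5 must finish by day 31 and therefore start by day 26.
For job 4: job 5 (must start by day 26, minus 2-day gap → day 24); job 6 (must start by day 31, minus 1-day gap → day 30). The most restrictive is day 24; with a 10-day duration, job 4 must start by day 14.
For job 3: job 4 (must start by day 14); job 6 (must start by day 31). The most restrictive is day 14; with a 1-day duration, job 3 must start by day 13.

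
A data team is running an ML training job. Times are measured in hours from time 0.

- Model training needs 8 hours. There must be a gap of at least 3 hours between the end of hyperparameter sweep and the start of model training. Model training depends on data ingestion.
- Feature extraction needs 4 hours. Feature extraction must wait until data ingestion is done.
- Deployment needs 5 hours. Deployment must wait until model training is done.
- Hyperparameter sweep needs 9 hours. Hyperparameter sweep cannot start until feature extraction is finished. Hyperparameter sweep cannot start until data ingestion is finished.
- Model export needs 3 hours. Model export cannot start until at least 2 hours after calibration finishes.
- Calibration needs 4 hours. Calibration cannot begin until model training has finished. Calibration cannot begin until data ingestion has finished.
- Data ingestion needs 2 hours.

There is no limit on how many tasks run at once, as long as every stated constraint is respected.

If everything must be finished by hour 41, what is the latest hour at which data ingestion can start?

Model export has no dependents, so it just needs to finish by hour 41. Starting by 41 − 3 = hour 38 achieves that.
Calibration feeds into model export (must start by hour 38, minus 2-hour gap → hour 36); so calibration must finish by hour 36 and therefore start by hour 32.
Nothing follows deployment; the deadline of hour 41 is its only limit. It must start by 41 − 5 = hour 36.
Model training feeds calibration (must start by hour 32); deployment (must start by hour 36). Taking the minimum, model training must finish by hour 32 and start by 32 − 8 = hour 24.
Hyperparameter sweep has to be done before model training (must start by hour 24, minus 3-hour gap → hour 21). That means finishing by hour 21, i.e. starting by 21 − 9 = hour 12.
Since hyperparameter sweep (must start by hour 12) depends on it, feature extraction must finish by hour 12. Backing off its 4-hour duration gives a latest start of hour 8.
Data ingestion has several dependents: feature extraction (must start by hour 8); hyperparameter sweep (must start by hour 12); model training (must start by hour 24); calibration (must start by hour 32). The earliest of those limits is hour 8, so data ingestion must start by 8 − 2 = hour 6.

6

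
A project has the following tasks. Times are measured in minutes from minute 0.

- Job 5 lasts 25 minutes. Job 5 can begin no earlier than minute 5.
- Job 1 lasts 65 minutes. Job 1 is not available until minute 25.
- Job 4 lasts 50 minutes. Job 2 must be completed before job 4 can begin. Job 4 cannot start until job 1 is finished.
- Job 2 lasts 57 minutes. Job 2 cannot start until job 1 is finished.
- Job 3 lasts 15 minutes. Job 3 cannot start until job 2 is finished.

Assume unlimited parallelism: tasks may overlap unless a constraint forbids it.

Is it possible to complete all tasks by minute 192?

No

After its own release at minute 5, job 5 can start at minute 5 and finishes at minute 30.
Job 1 waits on its own release at minute 25, so it starts at minute 25 and finishes at 25 + 65 = minute 90.
After job 1 (finishes minute 90), job 2 can start at minute 90 and finishes at minute 147.
Job 4 needs all of job 2 (finishes minute 147); job 1 (finishes minute 90). That puts its earliest start at minute 147; it finishes at 147 + 50 = minute 197.
Job 3 waits on job 2 (finishes minute 147), so it starts at minute 147 and finishes at 147 + 15 = minute 162.
The earliest everything can be done is minute 197, which is after the deadline of 192, so it is not possible.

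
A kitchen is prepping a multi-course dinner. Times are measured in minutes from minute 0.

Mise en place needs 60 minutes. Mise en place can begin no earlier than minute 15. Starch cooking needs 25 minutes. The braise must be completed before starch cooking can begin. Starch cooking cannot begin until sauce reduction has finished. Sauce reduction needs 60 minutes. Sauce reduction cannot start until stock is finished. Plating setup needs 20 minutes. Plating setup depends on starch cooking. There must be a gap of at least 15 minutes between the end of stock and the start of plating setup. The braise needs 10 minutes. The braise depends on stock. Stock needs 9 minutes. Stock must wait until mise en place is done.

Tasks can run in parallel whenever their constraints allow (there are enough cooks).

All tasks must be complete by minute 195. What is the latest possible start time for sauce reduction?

Plating setup has no dependents, so it just needs to finish by minute 195. Starting by 195 − 20 = minute 175 achieves that.
Since plating setup (must start by minute 175) depends on it, starch cooking must finish by minute 175. Backing off its 25-minute duration gives a latest start of minute 150.
Since starch cooking (must start by minute 150) depends on it, sauce reduction must finish by minute 150. Backing off its 60-minute duration gives a latest start of minute 90.

90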